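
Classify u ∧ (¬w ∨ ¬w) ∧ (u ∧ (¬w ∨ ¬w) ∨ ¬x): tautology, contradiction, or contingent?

contingent

u ∧ (¬w ∨ ¬w) ∧ (u ∧ (¬w ∨ ¬w) ∨ ¬x)
= u ∧ (¬w ∨ ¬w)
= u ∧ ¬w
This depends on u, w, so it is not a constant.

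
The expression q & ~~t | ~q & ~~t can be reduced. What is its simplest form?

q & ~~t | ~q & ~~t
= ~~t   — distribution
= t   — double negation

t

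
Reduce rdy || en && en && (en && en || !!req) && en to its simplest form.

rdy || en && en && (en && en || !!req) && en
= rdy || en && en && (en && en || req) && en   (double negation)
= rdy || en && en && en   (absorption)
= rdy || en && en   (idempotence)
= rdy || en   (idempotence)

rdy || en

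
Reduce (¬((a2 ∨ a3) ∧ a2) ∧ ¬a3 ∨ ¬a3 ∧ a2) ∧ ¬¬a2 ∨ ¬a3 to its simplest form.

(¬((a2 ∨ a3) ∧ a2) ∧ ¬a3 ∨ ¬a3 ∧ a2) ∧ ¬¬a2 ∨ ¬a3
= (¬a2 ∧ ¬a3 ∨ ¬a3 ∧ a2) ∧ ¬¬a2 ∨ ¬a3   — absorption
= (¬a2 ∧ ¬a3 ∨ ¬a3 ∧ a2) ∧ a2 ∨ ¬a3   — double negation
= ¬a3 ∧ a2 ∨ ¬a3   — distribution
= ¬a3   — absorption

¬a3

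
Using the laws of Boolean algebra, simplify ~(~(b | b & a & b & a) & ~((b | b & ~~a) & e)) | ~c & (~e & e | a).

b | ~c & a

~(~(b | b & a & b & a) & ~((b | b & ~~a) & e)) | ~c & (~e & e | a)
= ~(~(b | b & a & b & a) & ~((b | b & ~~a) & e)) | ~c & a   — complement / identity
= ~(~(b | b & a) & ~((b | b & ~~a) & e)) | ~c & a   — idempotence
= b | b & a | (b | b & ~~a) & e | ~c & a   — De Morgan
= b | b & a | (b | b & a) & e | ~c & a   — double negation
= b | b & a | ~c & a   — absorption
= b | ~c & a   — absorption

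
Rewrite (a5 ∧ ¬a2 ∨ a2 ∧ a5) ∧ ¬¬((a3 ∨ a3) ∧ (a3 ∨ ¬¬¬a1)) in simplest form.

a5 ∧ a3

(a5 ∧ ¬a2 ∨ a2 ∧ a5) ∧ ¬¬((a3 ∨ a3) ∧ (a3 ∨ ¬¬¬a1))
= a5 ∧ ¬¬((a3 ∨ a3) ∧ (a3 ∨ ¬¬¬a1))   [distribution]
= a5 ∧ ¬¬((a3 ∨ a3) ∧ (a3 ∨ ¬a1))   [double negation]
= a5 ∧ ¬¬(a3 ∧ (a3 ∨ ¬a1))   [idempotence]
= a5 ∧ ¬¬a3   [absorption]
= a5 ∧ a3   [double negation]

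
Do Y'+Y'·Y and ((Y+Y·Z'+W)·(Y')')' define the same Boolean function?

E1: Y'+Y'·Y
    = Y'
E2: ((Y+Y·Z'+W)·(Y')')'
    = ((Y+W)·(Y')')'
    = ((Y+W)·Y)'
    = Y'
Both reduce to Y', so they are equivalent.

Yes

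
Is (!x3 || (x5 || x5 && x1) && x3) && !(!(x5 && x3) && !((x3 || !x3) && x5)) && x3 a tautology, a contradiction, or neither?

neither

(!x3 || (x5 || x5 && x1) && x3) && !(!(x5 && x3) && !((x3 || !x3) && x5)) && x3
= (!x3 || (x5 || x5 && x1) && x3) && !(!(x5 && x3) && !x5) && x3   (complement / identity)
= (!x3 || (x5 || x5 && x1) && x3) && (x5 && x3 || x5) && x3   (De Morgan)
= (!x3 || x5 && x3) && (x5 && x3 || x5) && x3   (absorption)
= (!x3 && x5 || x5 && x3) && x3   (distribution)
= x5 && x3   (distribution)
This depends on x3, x5, so it is not a constant.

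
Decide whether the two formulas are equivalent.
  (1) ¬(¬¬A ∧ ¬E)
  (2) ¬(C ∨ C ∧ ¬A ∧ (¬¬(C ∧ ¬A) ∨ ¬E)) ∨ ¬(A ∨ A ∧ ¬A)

E1: ¬(¬¬A ∧ ¬E)
    = ¬A ∨ E   [De Morgan]
E2: ¬(C ∨ C ∧ ¬A ∧ (¬¬(C ∧ ¬A) ∨ ¬E)) ∨ ¬(A ∨ A ∧ ¬A)
    = ¬(C ∨ C ∧ ¬A ∧ (C ∧ ¬A ∨ ¬E)) ∨ ¬(A ∨ A ∧ ¬A)   [double negation]
    = ¬(C ∨ C ∧ ¬A) ∨ ¬(A ∨ A ∧ ¬A)   [absorption]
    = ¬(C ∨ C ∧ ¬A) ∨ ¬A   [complement / identity]
    = ¬C ∨ ¬A   [absorption]
These differ: at A=1, C=0, E=0, E1 = 0 but E2 = 1.

No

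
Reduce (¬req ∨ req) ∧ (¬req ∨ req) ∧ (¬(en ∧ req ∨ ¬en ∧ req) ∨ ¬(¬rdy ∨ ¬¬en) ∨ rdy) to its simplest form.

(¬req ∨ req) ∧ (¬req ∨ req) ∧ (¬(en ∧ req ∨ ¬en ∧ req) ∨ ¬(¬rdy ∨ ¬¬en) ∨ rdy)
= (¬req ∨ req) ∧ (¬(en ∧ req ∨ ¬en ∧ req) ∨ ¬(¬rdy ∨ ¬¬en) ∨ rdy)   (complement / identity)
= (¬req ∨ req) ∧ (¬(en ∧ req ∨ ¬en ∧ req) ∨ rdy ∧ ¬en ∨ rdy)   (De Morgan)
= (¬req ∨ req) ∧ (¬req ∨ rdy ∧ ¬en ∨ rdy)   (distribution)
= ¬req ∨ rdy ∧ ¬en ∨ rdy   (complement / identity)
= ¬req ∨ rdy   (absorption)

¬req ∨ rdy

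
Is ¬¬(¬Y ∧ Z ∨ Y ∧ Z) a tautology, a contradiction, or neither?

neither

¬¬(¬Y ∧ Z ∨ Y ∧ Z)
= ¬¬Z   (distribution)
= Z   (double negation)
This depends on Z, so it is not a constant.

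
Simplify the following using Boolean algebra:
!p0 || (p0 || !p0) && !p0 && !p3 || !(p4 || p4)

!p0 || (p0 || !p0) && !p0 && !p3 || !(p4 || p4)
= !p0 || !p0 && !p3 || !(p4 || p4)
= !p0 || !p0 && !p3 || !p4
= !p0 || !p4

!p0 || !p4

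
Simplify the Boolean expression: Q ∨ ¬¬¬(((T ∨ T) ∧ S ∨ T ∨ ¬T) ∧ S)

Q ∨ ¬S

Q ∨ ¬¬¬(((T ∨ T) ∧ S ∨ T ∨ ¬T) ∧ S)
= Q ∨ ¬¬¬((T ∧ S ∨ T ∨ ¬T) ∧ S)   [idempotence]
= Q ∨ ¬¬¬((T ∨ ¬T) ∧ S)   [absorption]
= Q ∨ ¬((T ∨ ¬T) ∧ S)   [double negation]
= Q ∨ ¬S   [complement / identity]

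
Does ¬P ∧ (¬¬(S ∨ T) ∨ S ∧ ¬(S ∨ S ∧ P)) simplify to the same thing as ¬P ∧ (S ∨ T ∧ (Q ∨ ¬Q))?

E1: ¬P ∧ (¬¬(S ∨ T) ∨ S ∧ ¬(S ∨ S ∧ P))
    = ¬P ∧ (S ∨ T ∨ S ∧ ¬(S ∨ S ∧ P))   — double negation
    = ¬P ∧ (S ∨ T ∨ S ∧ ¬S)   — absorption
    = ¬P ∧ (S ∨ T)   — complement / identity
E2: ¬P ∧ (S ∨ T ∧ (Q ∨ ¬Q))
    = ¬P ∧ (S ∨ T)   — complement / identity
Both reduce to ¬P ∧ (S ∨ T), so they are equivalent.

Yes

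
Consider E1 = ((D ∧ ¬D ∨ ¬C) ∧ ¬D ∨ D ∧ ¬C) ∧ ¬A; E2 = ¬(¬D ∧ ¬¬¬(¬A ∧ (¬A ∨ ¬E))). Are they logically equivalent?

No

E1: ((D ∧ ¬D ∨ ¬C) ∧ ¬D ∨ D ∧ ¬C) ∧ ¬A
    = (¬C ∧ ¬D ∨ D ∧ ¬C) ∧ ¬A   — complement / identity
    = ¬C ∧ ¬A   — distribution
E2: ¬(¬D ∧ ¬¬¬(¬A ∧ (¬A ∨ ¬E)))
    = ¬(¬D ∧ ¬¬¬¬A)   — absorption
    = ¬(¬D ∧ ¬¬A)   — double negation
    = D ∨ ¬A   — De Morgan
These differ: at A=0, C=1, D=1, E=0, E1 = 0 but E2 = 1.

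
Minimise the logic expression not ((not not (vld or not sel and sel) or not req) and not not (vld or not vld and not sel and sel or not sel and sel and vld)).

not ((not not (vld or not sel and sel) or not req) and not not (vld or not vld and not sel and sel or not sel and sel and vld))
= not ((not not (vld or not sel and sel) or not req) and not not (vld or not sel and sel))   — distribution
= not not not (vld or not sel and sel)   — absorption
= not (vld or not sel and sel)   — double negation
= not vld   — complement / identity

not vld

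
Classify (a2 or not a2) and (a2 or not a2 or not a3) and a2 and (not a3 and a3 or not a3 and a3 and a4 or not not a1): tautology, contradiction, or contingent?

contingent

(a2 or not a2) and (a2 or not a2 or not a3) and a2 and (not a3 and a3 or not a3 and a3 and a4 or not not a1)
= (a2 or not a2) and (a2 or not a2 or not a3) and a2 and (not a3 and a3 or not not a1)
= (a2 or not a2) and a2 and (not a3 and a3 or not not a1)
= (a2 or not a2) and a2 and not not a1
= a2 and not not a1
= a2 and a1
This depends on a1, a2, so it is not a constant.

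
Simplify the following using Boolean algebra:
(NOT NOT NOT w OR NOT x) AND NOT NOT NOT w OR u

(NOT NOT NOT w OR NOT x) AND NOT NOT NOT w OR u
= (NOT w OR NOT x) AND NOT NOT NOT w OR u   — double negation
= (NOT w OR NOT x) AND NOT w OR u   — double negation
= NOT w OR u   — absorption

NOT w OR u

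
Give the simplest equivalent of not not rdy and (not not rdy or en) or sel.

not not rdy and (not not rdy or en) or sel
= not not rdy or sel   [absorption]
= rdy or sel   [double negation]

rdy or sel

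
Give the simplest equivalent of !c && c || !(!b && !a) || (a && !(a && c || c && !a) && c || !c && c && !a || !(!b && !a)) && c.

!c && c || !(!b && !a) || (a && !(a && c || c && !a) && c || !c && c && !a || !(!b && !a)) && c
= !c && c || !(!b && !a) || (a && !c && c || !c && c && !a || !(!b && !a)) && c
= !c && c || !(!b && !a) || (!c && c || !(!b && !a)) && c
= !c && c || !(!b && !a)
= !(!b && !a)
= b || a

b || a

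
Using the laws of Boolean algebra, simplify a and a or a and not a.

a

a and a or a and not a
= a and a   — complement / identity
= a   — idempotence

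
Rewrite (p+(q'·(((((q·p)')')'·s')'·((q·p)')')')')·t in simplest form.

(p+q)·t

(p+(q'·(((((q·p)')')'·s')'·((q·p)')')')')·t
= (p+(q'·(((q·p)'·s')'·((q·p)')')')')·t
= (p+(q'·((q·p)'·s'+(q·p)'))')·t
= (p+(q'·(q·p)')')·t
= (p+q+q·p)·t
= (p+q)·t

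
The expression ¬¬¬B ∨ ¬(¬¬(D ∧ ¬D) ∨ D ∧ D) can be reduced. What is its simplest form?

¬¬¬B ∨ ¬(¬¬(D ∧ ¬D) ∨ D ∧ D)
= ¬B ∨ ¬(¬¬(D ∧ ¬D) ∨ D ∧ D)   [double negation]
= ¬B ∨ ¬(D ∧ ¬D ∨ D ∧ D)   [double negation]
= ¬B ∨ ¬D   [distribution]

¬B ∨ ¬D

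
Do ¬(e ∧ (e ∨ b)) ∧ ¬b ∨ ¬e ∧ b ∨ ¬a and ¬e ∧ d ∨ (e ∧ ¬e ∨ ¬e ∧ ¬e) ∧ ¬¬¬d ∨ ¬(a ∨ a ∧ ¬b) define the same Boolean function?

E1: ¬(e ∧ (e ∨ b)) ∧ ¬b ∨ ¬e ∧ b ∨ ¬a
    = ¬e ∧ ¬b ∨ ¬e ∧ b ∨ ¬a   [absorption]
    = ¬e ∨ ¬a   [distribution]
E2: ¬e ∧ d ∨ (e ∧ ¬e ∨ ¬e ∧ ¬e) ∧ ¬¬¬d ∨ ¬(a ∨ a ∧ ¬b)
    = ¬e ∧ d ∨ (e ∧ ¬e ∨ ¬e ∧ ¬e) ∧ ¬d ∨ ¬(a ∨ a ∧ ¬b)   [double negation]
    = ¬e ∧ d ∨ ¬e ∧ ¬d ∨ ¬(a ∨ a ∧ ¬b)   [distribution]
    = ¬e ∨ ¬(a ∨ a ∧ ¬b)   [distribution]
    = ¬e ∨ ¬a   [absorption]
Both reduce to ¬e ∨ ¬a, so they are equivalent.

Yes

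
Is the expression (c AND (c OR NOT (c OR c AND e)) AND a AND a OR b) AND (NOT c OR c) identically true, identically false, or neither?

(c AND (c OR NOT (c OR c AND e)) AND a AND a OR b) AND (NOT c OR c)
= c AND (c OR NOT (c OR c AND e)) AND a AND a OR b   — complement / identity
= c AND (c OR NOT c) AND a AND a OR b   — absorption
= c AND (c OR NOT c) AND a OR b   — idempotence
= c AND a OR b   — complement / identity
This depends on a, b, c, so it is not a constant.

neither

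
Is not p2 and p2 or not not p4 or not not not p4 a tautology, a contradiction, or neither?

not p2 and p2 or not not p4 or not not not p4
= not p2 and p2 or not not p4 or not p4   — double negation
= not not p4 or not p4   — complement / identity
= p4 or not p4   — double negation
= True   — complement

tautology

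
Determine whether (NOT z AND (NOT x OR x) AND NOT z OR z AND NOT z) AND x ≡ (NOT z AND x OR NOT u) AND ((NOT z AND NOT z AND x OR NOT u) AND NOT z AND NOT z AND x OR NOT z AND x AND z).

E1: (NOT z AND (NOT x OR x) AND NOT z OR z AND NOT z) AND x
    = (NOT z AND NOT z OR z AND NOT z) AND x   [complement / identity]
    = NOT z AND x   [distribution]
E2: (NOT z AND x OR NOT u) AND ((NOT z AND NOT z AND x OR NOT u) AND NOT z AND NOT z AND x OR NOT z AND x AND z)
    = (NOT z AND x OR NOT u) AND (NOT z AND NOT z AND x OR NOT z AND x AND z)   [absorption]
    = (NOT z AND x OR NOT u) AND NOT z AND x   [distribution]
    = NOT z AND x   [absorption]
Both reduce to NOT z AND x, so they are equivalent.

Yes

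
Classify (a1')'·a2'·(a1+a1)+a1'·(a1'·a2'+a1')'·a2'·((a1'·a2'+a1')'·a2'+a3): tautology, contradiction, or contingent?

contingent

(a1')'·a2'·(a1+a1)+a1'·(a1'·a2'+a1')'·a2'·((a1'·a2'+a1')'·a2'+a3)
= (a1')'·a2'·(a1+a1)+a1'·(a1'·a2'+a1')'·a2'   — absorption
= (a1')'·a2'·(a1+a1)+a1'·(a1')'·a2'   — absorption
= (a1')'·a2'·a1+a1'·(a1')'·a2'   — idempotence
= (a1')'·a2'   — distribution
= a1·a2'   — double negation
This depends on a1, a2, so it is not a constant.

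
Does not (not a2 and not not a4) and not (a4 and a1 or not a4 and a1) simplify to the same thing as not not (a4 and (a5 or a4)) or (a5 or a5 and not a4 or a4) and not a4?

E1: not (not a2 and not not a4) and not (a4 and a1 or not a4 and a1)
    = (a2 or not a4) and not (a4 and a1 or not a4 and a1)   — De Morgan
    = (a2 or not a4) and not a1   — distribution
E2: not not (a4 and (a5 or a4)) or (a5 or a5 and not a4 or a4) and not a4
    = a4 and (a5 or a4) or (a5 or a5 and not a4 or a4) and not a4   — double negation
    = a4 and (a5 or a4) or (a5 or a4) and not a4   — absorption
    = a5 or a4   — distribution
These differ: at a1=1, a2=0, a4=1, a5=0, E1 = 0 but E2 = 1.

No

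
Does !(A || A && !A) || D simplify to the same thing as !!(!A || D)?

Yes

E1: !(A || A && !A) || D
    = !A || D   (complement / identity)
E2: !!(!A || D)
    = !A || D   (double negation)
Both reduce to !A || D, so they are equivalent.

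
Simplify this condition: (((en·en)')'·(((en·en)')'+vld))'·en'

(((en·en)')'·(((en·en)')'+vld))'·en'
= (((en·en)')')'·en'   [absorption]
= ((en')')'·en'   [idempotence]
= en'·en'   [double negation]
= en'   [idempotence]

en'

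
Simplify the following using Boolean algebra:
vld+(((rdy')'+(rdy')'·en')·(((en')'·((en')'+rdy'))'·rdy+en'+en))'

vld+rdy'

vld+(((rdy')'+(rdy')'·en')·(((en')'·((en')'+rdy'))'·rdy+en'+en))'
= vld+((rdy')'·(((en')'·((en')'+rdy'))'·rdy+en'+en))'
= vld+((rdy')'·(((en')')'·rdy+en'+en))'
= vld+((rdy')'·(en'·rdy+en'+en))'
= vld+((rdy')'·(en'+en))'
= vld+((rdy')')'
= vld+rdy'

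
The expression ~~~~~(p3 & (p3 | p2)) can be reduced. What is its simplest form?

~~~~~(p3 & (p3 | p2))
= ~~~(p3 & (p3 | p2))   [double negation]
= ~(p3 & (p3 | p2))   [double negation]
= ~p3   [absorption]

~p3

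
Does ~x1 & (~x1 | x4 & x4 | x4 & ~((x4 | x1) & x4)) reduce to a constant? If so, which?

no

~x1 & (~x1 | x4 & x4 | x4 & ~((x4 | x1) & x4))
= ~x1 & (~x1 | x4 & x4 | x4 & ~x4)
= ~x1 & (~x1 | x4)
= ~x1
This depends on x1, so it is not a constant.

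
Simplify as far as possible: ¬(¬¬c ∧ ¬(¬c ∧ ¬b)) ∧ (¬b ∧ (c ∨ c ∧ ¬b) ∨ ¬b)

¬(¬¬c ∧ ¬(¬c ∧ ¬b)) ∧ (¬b ∧ (c ∨ c ∧ ¬b) ∨ ¬b)
= ¬(¬¬c ∧ ¬(¬c ∧ ¬b)) ∧ (¬b ∧ c ∨ ¬b)
= ¬(¬¬c ∧ ¬(¬c ∧ ¬b)) ∧ ¬b
= (¬c ∨ ¬c ∧ ¬b) ∧ ¬b
= ¬c ∧ ¬b

¬c ∧ ¬b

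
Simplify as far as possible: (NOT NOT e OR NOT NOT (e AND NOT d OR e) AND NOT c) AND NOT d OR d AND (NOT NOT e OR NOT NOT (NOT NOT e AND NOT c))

(NOT NOT e OR NOT NOT (e AND NOT d OR e) AND NOT c) AND NOT d OR d AND (NOT NOT e OR NOT NOT (NOT NOT e AND NOT c))
= (NOT NOT e OR NOT NOT e AND NOT c) AND NOT d OR d AND (NOT NOT e OR NOT NOT (NOT NOT e AND NOT c))   — absorption
= (NOT NOT e OR NOT NOT e AND NOT c) AND NOT d OR d AND (NOT NOT e OR NOT NOT e AND NOT c)   — double negation
= NOT NOT e OR NOT NOT e AND NOT c   — distribution
= NOT NOT e   — absorption
= e   — double negation

e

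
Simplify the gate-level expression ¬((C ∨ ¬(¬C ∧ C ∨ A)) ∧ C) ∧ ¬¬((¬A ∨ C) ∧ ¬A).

¬C ∧ ¬A

¬((C ∨ ¬(¬C ∧ C ∨ A)) ∧ C) ∧ ¬¬((¬A ∨ C) ∧ ¬A)
= ¬((C ∨ ¬A) ∧ C) ∧ ¬¬((¬A ∨ C) ∧ ¬A)   — complement / identity
= ¬((C ∨ ¬A) ∧ C) ∧ (¬A ∨ C) ∧ ¬A   — double negation
= ¬C ∧ (¬A ∨ C) ∧ ¬A   — absorption
= ¬C ∧ ¬A   — absorption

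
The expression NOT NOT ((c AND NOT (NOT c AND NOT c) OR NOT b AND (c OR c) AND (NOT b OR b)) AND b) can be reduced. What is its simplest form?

NOT NOT ((c AND NOT (NOT c AND NOT c) OR NOT b AND (c OR c) AND (NOT b OR b)) AND b)
= NOT NOT ((c AND NOT (NOT c AND NOT c) OR NOT b AND (c OR c)) AND b)   [complement / identity]
= NOT NOT ((c AND (c OR c) OR NOT b AND (c OR c)) AND b)   [De Morgan]
= NOT NOT ((c OR c) AND (c OR NOT b) AND b)   [distribution]
= NOT NOT ((c AND NOT b OR c) AND b)   [distribution]
= NOT NOT (c AND b)   [absorption]
= c AND b   [double negation]

c AND b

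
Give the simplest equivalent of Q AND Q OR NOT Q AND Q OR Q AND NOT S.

Q AND Q OR NOT Q AND Q OR Q AND NOT S
= Q OR Q AND NOT S   (distribution)
= Q   (absorption)

Q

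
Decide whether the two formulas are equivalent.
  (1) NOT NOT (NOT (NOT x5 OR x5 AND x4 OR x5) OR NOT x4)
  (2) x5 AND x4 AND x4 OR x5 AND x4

No

E1: NOT NOT (NOT (NOT x5 OR x5 AND x4 OR x5) OR NOT x4)
    = NOT ((NOT x5 OR x5 AND x4 OR x5) AND x4)   (De Morgan)
    = NOT ((NOT x5 OR x5) AND x4)   (absorption)
    = NOT x4   (complement / identity)
E2: x5 AND x4 AND x4 OR x5 AND x4
    = x5 AND x4 OR x5 AND x4   (idempotence)
    = x5 AND x4   (idempotence)
These differ: at x4=0, x5=1, E1 = 1 but E2 = 0.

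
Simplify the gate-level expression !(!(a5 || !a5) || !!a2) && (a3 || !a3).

!(!(a5 || !a5) || !!a2) && (a3 || !a3)
= (a5 || !a5) && !a2 && (a3 || !a3)
= !a2 && (a3 || !a3)
= !a2

!a2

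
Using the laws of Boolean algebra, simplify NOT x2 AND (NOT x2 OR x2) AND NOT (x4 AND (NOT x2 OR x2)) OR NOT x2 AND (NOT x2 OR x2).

NOT x2

NOT x2 AND (NOT x2 OR x2) AND NOT (x4 AND (NOT x2 OR x2)) OR NOT x2 AND (NOT x2 OR x2)
= NOT x2 AND (NOT x2 OR x2) AND NOT x4 OR NOT x2 AND (NOT x2 OR x2)
= NOT x2 AND (NOT x2 OR x2)
= NOT x2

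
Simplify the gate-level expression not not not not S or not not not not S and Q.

not not not not S or not not not not S and Q
= not not not not S   — absorption
= not not S   — double negation
= S   — double negation

S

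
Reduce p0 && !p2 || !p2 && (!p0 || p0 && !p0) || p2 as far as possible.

true

p0 && !p2 || !p2 && (!p0 || p0 && !p0) || p2
= p0 && !p2 || !p2 && !p0 || p2
= !p2 || p2
= true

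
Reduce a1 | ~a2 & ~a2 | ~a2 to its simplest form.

a1 | ~a2

a1 | ~a2 & ~a2 | ~a2
= a1 | ~a2 | ~a2   — idempotence
= a1 | ~a2   — idempotence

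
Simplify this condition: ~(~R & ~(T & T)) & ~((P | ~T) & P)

(R | T) & ~P

~(~R & ~(T & T)) & ~((P | ~T) & P)
= ~(~R & ~(T & T)) & ~P
= ~(~R & ~T) & ~P
= (R | T) & ~P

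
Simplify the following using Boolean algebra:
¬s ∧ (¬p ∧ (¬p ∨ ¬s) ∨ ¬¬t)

¬s ∧ (¬p ∨ t)

¬s ∧ (¬p ∧ (¬p ∨ ¬s) ∨ ¬¬t)
= ¬s ∧ (¬p ∨ ¬¬t)
= ¬s ∧ (¬p ∨ t)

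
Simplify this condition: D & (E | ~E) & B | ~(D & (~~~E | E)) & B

B

D & (E | ~E) & B | ~(D & (~~~E | E)) & B
= D & B | ~(D & (~~~E | E)) & B   [complement / identity]
= D & B | ~(D & (~E | E)) & B   [double negation]
= D & B | ~D & B   [complement / identity]
= B   [distribution]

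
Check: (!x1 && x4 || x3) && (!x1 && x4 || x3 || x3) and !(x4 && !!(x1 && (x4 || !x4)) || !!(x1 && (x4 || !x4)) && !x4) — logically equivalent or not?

E1: (!x1 && x4 || x3) && (!x1 && x4 || x3 || x3)
    = !x1 && x4 || x3   — absorption
E2: !(x4 && !!(x1 && (x4 || !x4)) || !!(x1 && (x4 || !x4)) && !x4)
    = !!!(x1 && (x4 || !x4))   — distribution
    = !!!x1   — complement / identity
    = !x1   — double negation
These differ: at x1=1, x3=1, x4=0, E1 = 1 but E2 = 0.

No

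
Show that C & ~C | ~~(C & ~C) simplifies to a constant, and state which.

C & ~C | ~~(C & ~C)
= C & ~C | C & ~C   (double negation)
= C & ~C   (idempotence)
= 0   (complement)

0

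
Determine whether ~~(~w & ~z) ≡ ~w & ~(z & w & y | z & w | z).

Yes

E1: ~~(~w & ~z)
    = ~w & ~z   [double negation]
E2: ~w & ~(z & w & y | z & w | z)
    = ~w & ~(z & w | z)   [absorption]
    = ~w & ~z   [absorption]
Both reduce to ~w & ~z, so they are equivalent.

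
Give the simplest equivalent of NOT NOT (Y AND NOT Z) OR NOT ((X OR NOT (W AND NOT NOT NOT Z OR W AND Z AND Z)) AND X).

Y AND NOT Z OR NOT X

NOT NOT (Y AND NOT Z) OR NOT ((X OR NOT (W AND NOT NOT NOT Z OR W AND Z AND Z)) AND X)
= NOT NOT (Y AND NOT Z) OR NOT ((X OR NOT (W AND NOT Z OR W AND Z AND Z)) AND X)   — double negation
= NOT NOT (Y AND NOT Z) OR NOT ((X OR NOT (W AND NOT Z OR W AND Z)) AND X)   — idempotence
= NOT NOT (Y AND NOT Z) OR NOT ((X OR NOT W) AND X)   — distribution
= NOT NOT (Y AND NOT Z) OR NOT X   — absorption
= Y AND NOT Z OR NOT X   — double negation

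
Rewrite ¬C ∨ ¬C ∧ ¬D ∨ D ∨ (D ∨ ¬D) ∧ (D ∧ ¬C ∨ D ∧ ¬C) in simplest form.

¬C ∨ ¬C ∧ ¬D ∨ D ∨ (D ∨ ¬D) ∧ (D ∧ ¬C ∨ D ∧ ¬C)
= ¬C ∨ ¬C ∧ ¬D ∨ D ∨ D ∧ ¬C ∨ D ∧ ¬C   — complement / identity
= ¬C ∨ ¬C ∧ ¬D ∨ D ∨ D ∧ ¬C   — idempotence
= ¬C ∨ ¬C ∧ ¬D ∨ D   — absorption
= ¬C ∨ D   — absorption

¬C ∨ D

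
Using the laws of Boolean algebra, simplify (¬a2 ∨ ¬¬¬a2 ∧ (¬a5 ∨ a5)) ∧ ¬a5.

(¬a2 ∨ ¬¬¬a2 ∧ (¬a5 ∨ a5)) ∧ ¬a5
= (¬a2 ∨ ¬¬¬a2) ∧ ¬a5   [complement / identity]
= (¬a2 ∨ ¬a2) ∧ ¬a5   [double negation]
= ¬a2 ∧ ¬a5   [idempotence]

¬a2 ∧ ¬a5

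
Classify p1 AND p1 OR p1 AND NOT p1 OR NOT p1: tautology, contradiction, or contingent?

p1 AND p1 OR p1 AND NOT p1 OR NOT p1
= p1 AND (p1 OR NOT p1) OR NOT p1
= p1 OR NOT p1
= TRUE

tautology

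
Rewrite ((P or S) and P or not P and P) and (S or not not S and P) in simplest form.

P and S

((P or S) and P or not P and P) and (S or not not S and P)
= (P or not P and P) and (S or not not S and P)   (absorption)
= P and (S or not not S and P)   (complement / identity)
= P and (S or S and P)   (double negation)
= P and S   (absorption)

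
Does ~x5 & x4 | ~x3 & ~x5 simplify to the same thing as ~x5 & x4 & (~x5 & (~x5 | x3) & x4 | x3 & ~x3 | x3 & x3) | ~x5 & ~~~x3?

E1: ~x5 & x4 | ~x3 & ~x5
    = ~x5 & (x4 | ~x3)
E2: ~x5 & x4 & (~x5 & (~x5 | x3) & x4 | x3 & ~x3 | x3 & x3) | ~x5 & ~~~x3
    = ~x5 & x4 & (~x5 & (~x5 | x3) & x4 | x3) | ~x5 & ~~~x3
    = ~x5 & x4 & (~x5 & x4 | x3) | ~x5 & ~~~x3
    = ~x5 & x4 | ~x5 & ~~~x3
    = ~x5 & (x4 | ~~~x3)
    = ~x5 & (x4 | ~x3)
Both reduce to ~x5 & (x4 | ~x3), so they are equivalent.

Yes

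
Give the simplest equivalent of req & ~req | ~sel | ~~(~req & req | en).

~sel | en

req & ~req | ~sel | ~~(~req & req | en)
= req & ~req | ~sel | ~~en   — complement / identity
= req & ~req | ~sel | en   — double negation
= ~sel | en   — complement / identity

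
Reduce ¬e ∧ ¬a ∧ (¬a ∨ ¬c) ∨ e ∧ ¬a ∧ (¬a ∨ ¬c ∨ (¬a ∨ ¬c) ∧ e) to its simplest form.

¬e ∧ ¬a ∧ (¬a ∨ ¬c) ∨ e ∧ ¬a ∧ (¬a ∨ ¬c ∨ (¬a ∨ ¬c) ∧ e)
= ¬e ∧ ¬a ∧ (¬a ∨ ¬c) ∨ e ∧ ¬a ∧ (¬a ∨ ¬c)
= ¬a ∧ (¬a ∨ ¬c)
= ¬a

¬a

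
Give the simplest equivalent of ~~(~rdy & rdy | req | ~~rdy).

req | rdy

~~(~rdy & rdy | req | ~~rdy)
= ~~(req | ~~rdy)   [complement / identity]
= req | ~~rdy   [double negation]
= req | rdy   [double negation]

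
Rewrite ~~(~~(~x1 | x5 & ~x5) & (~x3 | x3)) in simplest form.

~x1

~~(~~(~x1 | x5 & ~x5) & (~x3 | x3))
= ~~~~(~x1 | x5 & ~x5)   [complement / identity]
= ~~~~~x1   [complement / identity]
= ~~~x1   [double negation]
= ~x1   [double negation]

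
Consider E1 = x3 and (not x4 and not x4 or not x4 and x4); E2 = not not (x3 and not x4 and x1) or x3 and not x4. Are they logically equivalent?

Yes

E1: x3 and (not x4 and not x4 or not x4 and x4)
    = x3 and not x4   [distribution]
E2: not not (x3 and not x4 and x1) or x3 and not x4
    = x3 and not x4 and x1 or x3 and not x4   [double negation]
    = x3 and not x4   [absorption]
Both reduce to x3 and not x4, so they are equivalent.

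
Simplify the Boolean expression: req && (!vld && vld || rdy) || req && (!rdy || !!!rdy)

req

req && (!vld && vld || rdy) || req && (!rdy || !!!rdy)
= req && rdy || req && (!rdy || !!!rdy)   — complement / identity
= req && rdy || req && (!rdy || !rdy)   — double negation
= req && rdy || req && !rdy   — idempotence
= req   — distribution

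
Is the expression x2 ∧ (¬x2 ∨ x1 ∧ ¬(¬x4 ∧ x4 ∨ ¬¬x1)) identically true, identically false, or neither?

identically false

x2 ∧ (¬x2 ∨ x1 ∧ ¬(¬x4 ∧ x4 ∨ ¬¬x1))
= x2 ∧ (¬x2 ∨ x1 ∧ ¬¬¬x1)
= x2 ∧ (¬x2 ∨ x1 ∧ ¬x1)
= x2 ∧ ¬x2
= False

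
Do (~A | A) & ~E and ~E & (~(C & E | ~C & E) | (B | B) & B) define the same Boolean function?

E1: (~A | A) & ~E
    = ~E   [complement / identity]
E2: ~E & (~(C & E | ~C & E) | (B | B) & B)
    = ~E & (~(C & E | ~C & E) | B & B)   [idempotence]
    = ~E & (~E | B & B)   [distribution]
    = ~E & (~E | B)   [idempotence]
    = ~E   [absorption]
Both reduce to ~E, so they are equivalent.

Yes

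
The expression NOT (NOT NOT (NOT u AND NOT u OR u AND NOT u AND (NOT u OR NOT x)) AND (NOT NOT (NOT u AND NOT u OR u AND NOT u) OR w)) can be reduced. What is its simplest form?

u

NOT (NOT NOT (NOT u AND NOT u OR u AND NOT u AND (NOT u OR NOT x)) AND (NOT NOT (NOT u AND NOT u OR u AND NOT u) OR w))
= NOT (NOT NOT (NOT u AND NOT u OR u AND NOT u) AND (NOT NOT (NOT u AND NOT u OR u AND NOT u) OR w))   [absorption]
= NOT NOT NOT (NOT u AND NOT u OR u AND NOT u)   [absorption]
= NOT NOT NOT NOT u   [distribution]
= NOT NOT u   [double negation]
= u   [double negation]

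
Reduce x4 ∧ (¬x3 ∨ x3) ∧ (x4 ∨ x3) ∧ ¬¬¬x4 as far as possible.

False

x4 ∧ (¬x3 ∨ x3) ∧ (x4 ∨ x3) ∧ ¬¬¬x4
= x4 ∧ (x4 ∨ x3) ∧ ¬¬¬x4   [complement / identity]
= x4 ∧ ¬¬¬x4   [absorption]
= x4 ∧ ¬x4   [double negation]
= False   [complement]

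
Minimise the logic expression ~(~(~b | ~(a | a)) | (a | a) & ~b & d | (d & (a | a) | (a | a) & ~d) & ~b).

~a

~(~(~b | ~(a | a)) | (a | a) & ~b & d | (d & (a | a) | (a | a) & ~d) & ~b)
= ~(~(~b | ~(a | a)) | (a | a) & ~b & d | (a | a) & ~b)   [distribution]
= ~(b & (a | a) | (a | a) & ~b & d | (a | a) & ~b)   [De Morgan]
= ~(b & (a | a) | (a | a) & ~b)   [absorption]
= ~(a | a)   [distribution]
= ~a   [idempotence]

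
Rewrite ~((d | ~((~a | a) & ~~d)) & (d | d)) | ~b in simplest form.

~((d | ~((~a | a) & ~~d)) & (d | d)) | ~b
= ~((d | ~~~d) & (d | d)) | ~b   — complement / identity
= ~((d | ~d) & (d | d)) | ~b   — double negation
= ~(d | ~d & d) | ~b   — distribution
= ~d | ~b   — complement / identity

~d | ~b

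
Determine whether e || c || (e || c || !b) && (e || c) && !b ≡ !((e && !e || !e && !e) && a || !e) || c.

E1: e || c || (e || c || !b) && (e || c) && !b
    = e || c || (e || c) && !b
    = e || c
E2: !((e && !e || !e && !e) && a || !e) || c
    = !(!e && a || !e) || c
    = !!e || c
    = e || c
Both reduce to e || c, so they are equivalent.

Yes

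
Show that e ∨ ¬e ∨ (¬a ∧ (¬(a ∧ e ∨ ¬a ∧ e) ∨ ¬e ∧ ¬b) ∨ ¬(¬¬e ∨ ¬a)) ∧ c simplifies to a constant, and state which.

True

e ∨ ¬e ∨ (¬a ∧ (¬(a ∧ e ∨ ¬a ∧ e) ∨ ¬e ∧ ¬b) ∨ ¬(¬¬e ∨ ¬a)) ∧ c
= e ∨ ¬e ∨ (¬a ∧ (¬(a ∧ e ∨ ¬a ∧ e) ∨ ¬e ∧ ¬b) ∨ ¬e ∧ a) ∧ c
= e ∨ ¬e ∨ (¬a ∧ (¬e ∨ ¬e ∧ ¬b) ∨ ¬e ∧ a) ∧ c
= e ∨ ¬e ∨ (¬a ∧ ¬e ∨ ¬e ∧ a) ∧ c
= e ∨ ¬e ∨ ¬e ∧ c
= e ∨ ¬e
= True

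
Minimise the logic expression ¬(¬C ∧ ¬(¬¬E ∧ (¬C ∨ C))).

¬(¬C ∧ ¬(¬¬E ∧ (¬C ∨ C)))
= ¬(¬C ∧ ¬¬¬E)
= ¬(¬C ∧ ¬E)
= C ∨ E

C ∨ E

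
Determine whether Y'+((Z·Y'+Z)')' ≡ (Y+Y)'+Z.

E1: Y'+((Z·Y'+Z)')'
    = Y'+Z·Y'+Z   — double negation
    = Y'+Z   — absorption
E2: (Y+Y)'+Z
    = Y'+Z   — idempotence
Both reduce to Y'+Z, so they are equivalent.

Yes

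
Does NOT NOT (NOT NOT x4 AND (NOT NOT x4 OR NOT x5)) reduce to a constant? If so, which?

NOT NOT (NOT NOT x4 AND (NOT NOT x4 OR NOT x5))
= NOT NOT NOT NOT x4   — absorption
= NOT NOT x4   — double negation
= x4   — double negation
This depends on x4, so it is not a constant.

no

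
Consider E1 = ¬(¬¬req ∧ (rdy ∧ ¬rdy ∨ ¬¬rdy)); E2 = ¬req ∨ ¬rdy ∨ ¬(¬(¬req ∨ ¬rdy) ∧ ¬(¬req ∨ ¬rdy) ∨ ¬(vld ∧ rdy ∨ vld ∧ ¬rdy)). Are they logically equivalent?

E1: ¬(¬¬req ∧ (rdy ∧ ¬rdy ∨ ¬¬rdy))
    = ¬(¬¬req ∧ ¬¬rdy)   — complement / identity
    = ¬req ∨ ¬rdy   — De Morgan
E2: ¬req ∨ ¬rdy ∨ ¬(¬(¬req ∨ ¬rdy) ∧ ¬(¬req ∨ ¬rdy) ∨ ¬(vld ∧ rdy ∨ vld ∧ ¬rdy))
    = ¬req ∨ ¬rdy ∨ ¬(¬(¬req ∨ ¬rdy) ∧ ¬(¬req ∨ ¬rdy) ∨ ¬vld)   — distribution
    = ¬req ∨ ¬rdy ∨ ¬(¬(¬req ∨ ¬rdy) ∨ ¬vld)   — idempotence
    = ¬req ∨ ¬rdy ∨ (¬req ∨ ¬rdy) ∧ vld   — De Morgan
    = ¬req ∨ ¬rdy   — absorption
Both reduce to ¬req ∨ ¬rdy, so they are equivalent.

Yes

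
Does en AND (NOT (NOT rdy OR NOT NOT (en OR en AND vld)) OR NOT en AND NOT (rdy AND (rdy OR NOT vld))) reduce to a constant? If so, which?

yes, False

en AND (NOT (NOT rdy OR NOT NOT (en OR en AND vld)) OR NOT en AND NOT (rdy AND (rdy OR NOT vld)))
= en AND (rdy AND NOT (en OR en AND vld) OR NOT en AND NOT (rdy AND (rdy OR NOT vld)))   [De Morgan]
= en AND (rdy AND NOT en OR NOT en AND NOT (rdy AND (rdy OR NOT vld)))   [absorption]
= en AND (rdy AND NOT en OR NOT en AND NOT rdy)   [absorption]
= en AND NOT en   [distribution]
= FALSE   [complement]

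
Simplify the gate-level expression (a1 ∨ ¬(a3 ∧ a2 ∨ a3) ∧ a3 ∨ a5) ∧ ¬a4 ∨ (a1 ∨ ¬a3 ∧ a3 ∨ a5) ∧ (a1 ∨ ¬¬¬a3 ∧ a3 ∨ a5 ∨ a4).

(a1 ∨ ¬(a3 ∧ a2 ∨ a3) ∧ a3 ∨ a5) ∧ ¬a4 ∨ (a1 ∨ ¬a3 ∧ a3 ∨ a5) ∧ (a1 ∨ ¬¬¬a3 ∧ a3 ∨ a5 ∨ a4)
= (a1 ∨ ¬(a3 ∧ a2 ∨ a3) ∧ a3 ∨ a5) ∧ ¬a4 ∨ (a1 ∨ ¬a3 ∧ a3 ∨ a5) ∧ (a1 ∨ ¬a3 ∧ a3 ∨ a5 ∨ a4)   (double negation)
= (a1 ∨ ¬(a3 ∧ a2 ∨ a3) ∧ a3 ∨ a5) ∧ ¬a4 ∨ a1 ∨ ¬a3 ∧ a3 ∨ a5   (absorption)
= (a1 ∨ ¬a3 ∧ a3 ∨ a5) ∧ ¬a4 ∨ a1 ∨ ¬a3 ∧ a3 ∨ a5   (absorption)
= a1 ∨ ¬a3 ∧ a3 ∨ a5   (absorption)
= a1 ∨ a5   (complement / identity)

a1 ∨ a5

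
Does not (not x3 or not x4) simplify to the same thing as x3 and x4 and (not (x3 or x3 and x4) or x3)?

E1: not (not x3 or not x4)
    = x3 and x4   [De Morgan]
E2: x3 and x4 and (not (x3 or x3 and x4) or x3)
    = x3 and x4 and (not x3 or x3)   [absorption]
    = x3 and x4   [complement / identity]
Both reduce to x3 and x4, so they are equivalent.

Yes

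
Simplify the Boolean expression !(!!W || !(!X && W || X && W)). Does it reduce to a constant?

false

!(!!W || !(!X && W || X && W))
= !W && (!X && W || X && W)   (De Morgan)
= !W && W   (distribution)
= false   (complement)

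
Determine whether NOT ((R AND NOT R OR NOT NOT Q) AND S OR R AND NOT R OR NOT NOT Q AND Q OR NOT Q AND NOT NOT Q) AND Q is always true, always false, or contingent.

NOT ((R AND NOT R OR NOT NOT Q) AND S OR R AND NOT R OR NOT NOT Q AND Q OR NOT Q AND NOT NOT Q) AND Q
= NOT ((R AND NOT R OR NOT NOT Q) AND S OR R AND NOT R OR NOT NOT Q) AND Q   (distribution)
= NOT (R AND NOT R OR NOT NOT Q) AND Q   (absorption)
= NOT NOT NOT Q AND Q   (complement / identity)
= NOT Q AND Q   (double negation)
= FALSE   (complement)

always false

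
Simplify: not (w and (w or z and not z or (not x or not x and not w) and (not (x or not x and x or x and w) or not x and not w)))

not w

not (w and (w or z and not z or (not x or not x and not w) and (not (x or not x and x or x and w) or not x and not w)))
= not (w and (w or z and not z or (not x or not x and not w) and (not (x or x and w) or not x and not w)))   (complement / identity)
= not (w and (w or z and not z or (not x or not x and not w) and (not x or not x and not w)))   (absorption)
= not (w and (w or z and not z or not x or not x and not w))   (idempotence)
= not (w and (w or z and not z or not x))   (absorption)
= not (w and (w or not x))   (complement / identity)
= not w   (absorption)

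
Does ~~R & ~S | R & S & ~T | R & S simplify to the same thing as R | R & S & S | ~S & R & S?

E1: ~~R & ~S | R & S & ~T | R & S
    = R & ~S | R & S & ~T | R & S
    = R & ~S | R & S
    = R
E2: R | R & S & S | ~S & R & S
    = R | R & S
    = R
Both reduce to R, so they are equivalent.

Yes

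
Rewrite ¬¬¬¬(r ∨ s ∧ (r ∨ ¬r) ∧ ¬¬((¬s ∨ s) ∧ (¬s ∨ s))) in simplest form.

r ∨ s

¬¬¬¬(r ∨ s ∧ (r ∨ ¬r) ∧ ¬¬((¬s ∨ s) ∧ (¬s ∨ s)))
= ¬¬¬¬(r ∨ s ∧ ¬¬((¬s ∨ s) ∧ (¬s ∨ s)))   [complement / identity]
= ¬¬(r ∨ s ∧ ¬¬((¬s ∨ s) ∧ (¬s ∨ s)))   [double negation]
= r ∨ s ∧ ¬¬((¬s ∨ s) ∧ (¬s ∨ s))   [double negation]
= r ∨ s ∧ (¬s ∨ s) ∧ (¬s ∨ s)   [double negation]
= r ∨ s ∧ (¬s ∨ s)   [idempotence]
= r ∨ s   [complement / identity]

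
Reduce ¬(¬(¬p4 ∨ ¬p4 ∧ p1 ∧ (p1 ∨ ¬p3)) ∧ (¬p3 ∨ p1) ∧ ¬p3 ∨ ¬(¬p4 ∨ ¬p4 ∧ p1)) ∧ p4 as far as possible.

¬(¬(¬p4 ∨ ¬p4 ∧ p1 ∧ (p1 ∨ ¬p3)) ∧ (¬p3 ∨ p1) ∧ ¬p3 ∨ ¬(¬p4 ∨ ¬p4 ∧ p1)) ∧ p4
= ¬(¬(¬p4 ∨ ¬p4 ∧ p1) ∧ (¬p3 ∨ p1) ∧ ¬p3 ∨ ¬(¬p4 ∨ ¬p4 ∧ p1)) ∧ p4   (absorption)
= ¬(¬(¬p4 ∨ ¬p4 ∧ p1) ∧ ¬p3 ∨ ¬(¬p4 ∨ ¬p4 ∧ p1)) ∧ p4   (absorption)
= ¬¬(¬p4 ∨ ¬p4 ∧ p1) ∧ p4   (absorption)
= ¬¬¬p4 ∧ p4   (absorption)
= ¬p4 ∧ p4   (double negation)
= False   (complement)

False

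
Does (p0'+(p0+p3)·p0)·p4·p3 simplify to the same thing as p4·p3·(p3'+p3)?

Yes

E1: (p0'+(p0+p3)·p0)·p4·p3
    = (p0'+p0)·p4·p3   (absorption)
    = p4·p3   (complement / identity)
E2: p4·p3·(p3'+p3)
    = p4·p3   (complement / identity)
Both reduce to p4·p3, so they are equivalent.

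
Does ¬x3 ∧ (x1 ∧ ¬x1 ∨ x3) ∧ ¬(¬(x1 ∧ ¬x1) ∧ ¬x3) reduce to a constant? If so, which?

yes, False

¬x3 ∧ (x1 ∧ ¬x1 ∨ x3) ∧ ¬(¬(x1 ∧ ¬x1) ∧ ¬x3)
= ¬x3 ∧ (x1 ∧ ¬x1 ∨ x3) ∧ (x1 ∧ ¬x1 ∨ x3)   [De Morgan]
= ¬x3 ∧ (x1 ∧ ¬x1 ∨ x3)   [idempotence]
= ¬x3 ∧ x3   [complement / identity]
= False   [complement]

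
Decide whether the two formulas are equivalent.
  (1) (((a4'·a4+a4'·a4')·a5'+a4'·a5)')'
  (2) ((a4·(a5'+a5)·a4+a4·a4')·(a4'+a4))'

Yes

E1: (((a4'·a4+a4'·a4')·a5'+a4'·a5)')'
    = ((a4'·a5'+a4'·a5)')'   [distribution]
    = a4'·a5'+a4'·a5   [double negation]
    = a4'   [distribution]
E2: ((a4·(a5'+a5)·a4+a4·a4')·(a4'+a4))'
    = ((a4·a4+a4·a4')·(a4'+a4))'   [complement / identity]
    = (a4·(a4'+a4))'   [distribution]
    = a4'   [complement / identity]
Both reduce to a4', so they are equivalent.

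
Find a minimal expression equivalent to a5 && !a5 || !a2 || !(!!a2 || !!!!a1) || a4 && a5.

!a2 || a4 && a5

a5 && !a5 || !a2 || !(!!a2 || !!!!a1) || a4 && a5
= a5 && !a5 || !a2 || !(!!a2 || !!a1) || a4 && a5   (double negation)
= a5 && !a5 || !a2 || !a2 && !a1 || a4 && a5   (De Morgan)
= a5 && !a5 || !a2 || a4 && a5   (absorption)
= !a2 || a4 && a5   (complement / identity)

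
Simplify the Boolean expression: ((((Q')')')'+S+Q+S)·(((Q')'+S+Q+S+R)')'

Q+S

((((Q')')')'+S+Q+S)·(((Q')'+S+Q+S+R)')'
= ((((Q')')')'+S+Q+S)·((Q')'+S+Q+S+R)
= ((Q')'+S+Q+S)·((Q')'+S+Q+S+R)
= (Q')'+S+Q+S
= Q+S+Q+S
= Q+S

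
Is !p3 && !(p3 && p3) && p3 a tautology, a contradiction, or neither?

!p3 && !(p3 && p3) && p3
= !p3 && !p3 && p3   [idempotence]
= !p3 && p3   [idempotence]
= false   [complement]

contradiction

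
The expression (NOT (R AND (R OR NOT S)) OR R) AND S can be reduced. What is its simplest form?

S

(NOT (R AND (R OR NOT S)) OR R) AND S
= (NOT R OR R) AND S   (absorption)
= S   (complement / identity)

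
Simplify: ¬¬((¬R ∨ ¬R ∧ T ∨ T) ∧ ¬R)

¬¬((¬R ∨ ¬R ∧ T ∨ T) ∧ ¬R)
= ¬¬((¬R ∨ T) ∧ ¬R)
= ¬¬¬R
= ¬R

¬R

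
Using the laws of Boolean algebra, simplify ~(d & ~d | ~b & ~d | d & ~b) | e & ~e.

~(d & ~d | ~b & ~d | d & ~b) | e & ~e
= ~(d & ~d | ~b) | e & ~e   [distribution]
= ~~b | e & ~e   [complement / identity]
= b | e & ~e   [double negation]
= b   [complement / identity]

b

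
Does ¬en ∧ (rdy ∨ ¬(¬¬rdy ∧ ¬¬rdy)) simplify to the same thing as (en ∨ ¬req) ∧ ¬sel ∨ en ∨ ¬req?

E1: ¬en ∧ (rdy ∨ ¬(¬¬rdy ∧ ¬¬rdy))
    = ¬en ∧ (rdy ∨ ¬rdy ∨ ¬rdy)
    = ¬en ∧ (rdy ∨ ¬rdy)
    = ¬en
E2: (en ∨ ¬req) ∧ ¬sel ∨ en ∨ ¬req
    = en ∨ ¬req
These differ: at en=1, rdy=0, req=0, sel=1, E1 = 0 but E2 = 1.

No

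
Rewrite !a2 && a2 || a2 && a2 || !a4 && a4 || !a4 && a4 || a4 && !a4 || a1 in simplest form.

a2 || a1

!a2 && a2 || a2 && a2 || !a4 && a4 || !a4 && a4 || a4 && !a4 || a1
= !a2 && a2 || a2 && a2 || !a4 && a4 || a4 && !a4 || a1
= a2 || !a4 && a4 || a4 && !a4 || a1
= a2 || a4 && !a4 || a1
= a2 || a1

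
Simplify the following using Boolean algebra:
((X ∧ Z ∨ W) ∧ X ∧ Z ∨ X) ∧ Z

X ∧ Z

((X ∧ Z ∨ W) ∧ X ∧ Z ∨ X) ∧ Z
= (X ∧ Z ∨ X) ∧ Z   — absorption
= X ∧ Z   — absorption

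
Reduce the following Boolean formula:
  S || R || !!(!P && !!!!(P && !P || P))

S || R || !!(!P && !!!!(P && !P || P))
= S || R || !!(!P && !!!!P)
= S || R || !!(!P && !!P)
= S || R || !P && !!P
= S || R || !P && P
= S || R

S || R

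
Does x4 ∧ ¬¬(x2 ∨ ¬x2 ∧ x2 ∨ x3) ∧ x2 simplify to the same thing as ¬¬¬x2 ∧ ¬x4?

No

E1: x4 ∧ ¬¬(x2 ∨ ¬x2 ∧ x2 ∨ x3) ∧ x2
    = x4 ∧ ¬¬(x2 ∨ x3) ∧ x2   [complement / identity]
    = x4 ∧ (x2 ∨ x3) ∧ x2   [double negation]
    = x4 ∧ x2   [absorption]
E2: ¬¬¬x2 ∧ ¬x4
    = ¬x2 ∧ ¬x4   [double negation]
These differ: at x2=1, x3=1, x4=1, E1 = 1 but E2 = 0.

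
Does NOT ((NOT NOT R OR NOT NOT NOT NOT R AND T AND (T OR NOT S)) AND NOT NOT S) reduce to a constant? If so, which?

no

NOT ((NOT NOT R OR NOT NOT NOT NOT R AND T AND (T OR NOT S)) AND NOT NOT S)
= NOT ((NOT NOT R OR NOT NOT NOT NOT R AND T) AND NOT NOT S)   — absorption
= NOT ((NOT NOT R OR NOT NOT R AND T) AND NOT NOT S)   — double negation
= NOT (NOT NOT R AND NOT NOT S)   — absorption
= NOT R OR NOT S   — De Morgan
This depends on R, S, so it is not a constant.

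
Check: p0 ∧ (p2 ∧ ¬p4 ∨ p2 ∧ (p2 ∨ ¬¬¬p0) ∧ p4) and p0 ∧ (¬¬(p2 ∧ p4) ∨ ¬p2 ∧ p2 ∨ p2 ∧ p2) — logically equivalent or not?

Yes

E1: p0 ∧ (p2 ∧ ¬p4 ∨ p2 ∧ (p2 ∨ ¬¬¬p0) ∧ p4)
    = p0 ∧ (p2 ∧ ¬p4 ∨ p2 ∧ (p2 ∨ ¬p0) ∧ p4)
    = p0 ∧ (p2 ∧ ¬p4 ∨ p2 ∧ p4)
    = p0 ∧ p2
E2: p0 ∧ (¬¬(p2 ∧ p4) ∨ ¬p2 ∧ p2 ∨ p2 ∧ p2)
    = p0 ∧ (p2 ∧ p4 ∨ ¬p2 ∧ p2 ∨ p2 ∧ p2)
    = p0 ∧ (p2 ∧ p4 ∨ p2)
    = p0 ∧ p2
Both reduce to p0 ∧ p2, so they are equivalent.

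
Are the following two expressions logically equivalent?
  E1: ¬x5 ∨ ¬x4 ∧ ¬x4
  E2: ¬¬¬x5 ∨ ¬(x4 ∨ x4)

E1: ¬x5 ∨ ¬x4 ∧ ¬x4
    = ¬x5 ∨ ¬x4   [idempotence]
E2: ¬¬¬x5 ∨ ¬(x4 ∨ x4)
    = ¬¬¬x5 ∨ ¬x4   [idempotence]
    = ¬x5 ∨ ¬x4   [double negation]
Both reduce to ¬x5 ∨ ¬x4, so they are equivalent.

Yes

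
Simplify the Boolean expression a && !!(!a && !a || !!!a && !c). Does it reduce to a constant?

a && !!(!a && !a || !!!a && !c)
= a && (!a && !a || !!!a && !c)
= a && (!a && !a || !a && !c)
= a && !a && (!a || !c)
= a && !a
= false

false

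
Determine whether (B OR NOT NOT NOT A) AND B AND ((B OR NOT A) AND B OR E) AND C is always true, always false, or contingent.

contingent

(B OR NOT NOT NOT A) AND B AND ((B OR NOT A) AND B OR E) AND C
= (B OR NOT A) AND B AND ((B OR NOT A) AND B OR E) AND C   — double negation
= (B OR NOT A) AND B AND C   — absorption
= B AND C   — absorption
This depends on B, C, so it is not a constant.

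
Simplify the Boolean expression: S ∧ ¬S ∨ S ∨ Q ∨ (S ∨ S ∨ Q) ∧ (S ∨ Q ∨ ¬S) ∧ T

S ∨ Q

S ∧ ¬S ∨ S ∨ Q ∨ (S ∨ S ∨ Q) ∧ (S ∨ Q ∨ ¬S) ∧ T
= S ∧ ¬S ∨ S ∨ Q ∨ (S ∧ ¬S ∨ S ∨ Q) ∧ T   (distribution)
= S ∧ ¬S ∨ S ∨ Q   (absorption)
= S ∨ Q   (complement / identity)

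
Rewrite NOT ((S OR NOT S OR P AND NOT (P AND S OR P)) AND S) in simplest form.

NOT ((S OR NOT S OR P AND NOT (P AND S OR P)) AND S)
= NOT ((S OR NOT S OR P AND NOT P) AND S)
= NOT ((S OR NOT S) AND S)
= NOT S

NOT S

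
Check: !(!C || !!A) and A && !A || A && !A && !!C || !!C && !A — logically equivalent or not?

Yes

E1: !(!C || !!A)
    = C && !A   [De Morgan]
E2: A && !A || A && !A && !!C || !!C && !A
    = A && !A && !!C || !!C && !A   [complement / identity]
    = !!C && (A && !A || !A)   [distribution]
    = C && (A && !A || !A)   [double negation]
    = C && !A   [complement / identity]
Both reduce to C && !A, so they are equivalent.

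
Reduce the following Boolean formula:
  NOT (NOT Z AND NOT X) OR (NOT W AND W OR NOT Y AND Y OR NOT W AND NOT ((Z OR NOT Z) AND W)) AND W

Z OR X

NOT (NOT Z AND NOT X) OR (NOT W AND W OR NOT Y AND Y OR NOT W AND NOT ((Z OR NOT Z) AND W)) AND W
= Z OR X OR (NOT W AND W OR NOT Y AND Y OR NOT W AND NOT ((Z OR NOT Z) AND W)) AND W   — De Morgan
= Z OR X OR (NOT W AND W OR NOT Y AND Y OR NOT W AND NOT W) AND W   — complement / identity
= Z OR X OR (NOT W AND W OR NOT W AND NOT W) AND W   — complement / identity
= Z OR X OR NOT W AND W   — distribution
= Z OR X   — complement / identity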